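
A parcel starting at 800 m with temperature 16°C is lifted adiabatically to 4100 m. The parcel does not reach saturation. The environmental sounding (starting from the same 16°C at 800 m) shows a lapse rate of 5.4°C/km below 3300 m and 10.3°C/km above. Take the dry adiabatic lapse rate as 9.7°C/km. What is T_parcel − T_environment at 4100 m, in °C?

-10.27°C (parcel cooler than environment)

Parcel:
  800 → 4100 m (dry, 9.7°C/km): ΔT = -9.7 × 3.3 = -32.01°C → T = -16.01°C
Environment:
  800 → 3300 m (environment, lower layer, 5.4°C/km): ΔT = -5.4 × 2.5 = -13.5°C → T = 2.5°C
  3300 → 4100 m (environment, upper layer, 10.3°C/km): ΔT = -10.3 × 0.8 = -8.24°C → T = -5.74°C
T_parcel − T_env = -16.01 − (-5.74) = -10.27°C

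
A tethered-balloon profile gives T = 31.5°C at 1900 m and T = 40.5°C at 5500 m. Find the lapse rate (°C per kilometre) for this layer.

Γ = −ΔT/Δz = (31.5 − 40.5) / (5500 − 1900) m
  = -9°C / 3.6 km = -2.5°C/km

-2.5°C/km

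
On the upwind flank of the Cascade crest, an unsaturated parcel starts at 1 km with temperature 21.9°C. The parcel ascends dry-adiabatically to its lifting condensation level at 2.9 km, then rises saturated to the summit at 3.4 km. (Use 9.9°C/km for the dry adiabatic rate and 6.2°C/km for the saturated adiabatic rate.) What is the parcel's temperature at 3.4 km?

From 1000 m to 2900 m (dry): cools by 9.9 × 1.9 = 18.81°C, giving 3.09°C.
From 2900 m to 3400 m (saturated): cools by 6.2 × 0.5 = 3.1°C, giving -0.01°C.

-0.01°C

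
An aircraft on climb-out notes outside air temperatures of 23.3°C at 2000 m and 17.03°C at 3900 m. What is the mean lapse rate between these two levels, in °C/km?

Γ = −ΔT/Δz = (23.3 − 17.03) / (3900 − 2000) m
  = 6.27°C / 1.9 km = 3.3°C/km

3.3°C/km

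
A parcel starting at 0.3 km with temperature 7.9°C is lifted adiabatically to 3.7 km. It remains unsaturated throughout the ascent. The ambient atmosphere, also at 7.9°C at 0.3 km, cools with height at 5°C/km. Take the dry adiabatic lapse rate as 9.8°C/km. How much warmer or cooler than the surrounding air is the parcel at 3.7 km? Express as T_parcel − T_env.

Parcel:
  300 → 3700 m (dry, 9.8°C/km): ΔT = -9.8 × 3.4 = -33.32°C → T = -25.42°C
Environment:
  300 → 3700 m (environment, 5°C/km): ΔT = -5 × 3.4 = -17°C → T = -9.1°C
T_parcel − T_env = -25.42 − (-9.1) = -16.32°C

-16.32°C (parcel cooler than environment)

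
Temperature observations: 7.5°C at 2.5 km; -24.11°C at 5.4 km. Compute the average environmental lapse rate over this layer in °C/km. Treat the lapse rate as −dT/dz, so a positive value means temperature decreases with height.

10.9°C/km

Γ = −ΔT/Δz = (7.5 − (-24.11)) / (5400 − 2500) m
  = 31.61°C / 2.9 km = 10.9°C/km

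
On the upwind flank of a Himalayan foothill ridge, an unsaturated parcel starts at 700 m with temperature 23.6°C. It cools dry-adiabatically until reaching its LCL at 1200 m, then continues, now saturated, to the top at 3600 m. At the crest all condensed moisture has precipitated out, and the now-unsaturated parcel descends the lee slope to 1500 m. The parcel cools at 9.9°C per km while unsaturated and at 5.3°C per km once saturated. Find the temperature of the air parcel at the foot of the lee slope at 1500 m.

700 → 1200 m (dry, 9.9°C/km): ΔT = -9.9 × 0.5 = -4.95°C → T = 18.65°C
1200 → 3600 m (saturated, 5.3°C/km): ΔT = -5.3 × 2.4 = -12.72°C → T = 5.93°C
3600 → 1500 m (dry descent, 9.9°C/km): ΔT = +9.9 × 2.1 = +20.79°C → T = 26.72°C

26.72°C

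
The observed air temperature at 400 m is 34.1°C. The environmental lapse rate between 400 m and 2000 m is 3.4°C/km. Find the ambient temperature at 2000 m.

28.66°C

400–2000 m, environmental: Δz = 1.6 km ⇒ ΔT = -5.44°C; T = 28.66°C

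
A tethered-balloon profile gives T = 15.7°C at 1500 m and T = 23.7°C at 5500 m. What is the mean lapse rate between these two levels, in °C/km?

Γ = −ΔT/Δz = (15.7 − 23.7) / (5500 − 1500) m
  = -8°C / 4 km = -2°C/km

-2°C/km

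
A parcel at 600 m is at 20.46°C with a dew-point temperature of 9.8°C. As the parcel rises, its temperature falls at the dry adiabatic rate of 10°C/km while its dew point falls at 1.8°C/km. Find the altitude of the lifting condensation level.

1900 m

T and T_d converge at 10 − 1.8 = 8.2°C per km
Height above start = (20.46 − 9.8) / 8.2 = 1.3 km
LCL altitude = 600 m + 1300 m = 1900 m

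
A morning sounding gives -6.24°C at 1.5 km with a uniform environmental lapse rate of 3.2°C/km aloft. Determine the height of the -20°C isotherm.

5.8 km

Height above start = (-6.24 − (-20)) / 3.2 = 4.3 km
Altitude = 1500 m + 4300 m = 5800 m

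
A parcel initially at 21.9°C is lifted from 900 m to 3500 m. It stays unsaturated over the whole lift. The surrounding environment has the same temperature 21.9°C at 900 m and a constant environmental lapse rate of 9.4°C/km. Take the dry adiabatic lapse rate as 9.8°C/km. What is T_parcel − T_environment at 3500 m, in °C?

-1.04°C (parcel cooler than environment)

Parcel:
  Dry to 3500 m: -9.8 × 2.6 km = -25.48°C, so T = -3.58°C.
Environment:
  Environment to 3500 m: -9.4 × 2.6 km = -24.44°C, so T = -2.54°C.
T_parcel − T_env = -3.58 − (-2.54) = -1.04°C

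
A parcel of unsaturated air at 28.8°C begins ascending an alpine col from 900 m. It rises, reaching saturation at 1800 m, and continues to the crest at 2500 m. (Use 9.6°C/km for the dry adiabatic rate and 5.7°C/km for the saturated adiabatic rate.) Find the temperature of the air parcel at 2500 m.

900–1800 m, dry: Δz = 0.9 km ⇒ ΔT = -8.64°C; T = 20.16°C
1800–2500 m, saturated: Δz = 0.7 km ⇒ ΔT = -3.99°C; T = 16.17°C

16.17°C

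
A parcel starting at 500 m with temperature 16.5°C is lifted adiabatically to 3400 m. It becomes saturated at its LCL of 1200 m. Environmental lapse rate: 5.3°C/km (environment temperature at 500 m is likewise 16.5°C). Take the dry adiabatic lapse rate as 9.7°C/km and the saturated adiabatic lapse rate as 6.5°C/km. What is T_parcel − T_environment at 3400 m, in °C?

-5.72°C (parcel cooler than environment)

Parcel:
  500–1200 m, dry: Δz = 0.7 km ⇒ ΔT = -6.79°C; T = 9.71°C
  1200–3400 m, saturated: Δz = 2.2 km ⇒ ΔT = -14.3°C; T = -4.59°C
Environment:
  500–3400 m, environment: Δz = 2.9 km ⇒ ΔT = -15.37°C; T = 1.13°C
T_parcel − T_env = -4.59 − 1.13 = -5.72°C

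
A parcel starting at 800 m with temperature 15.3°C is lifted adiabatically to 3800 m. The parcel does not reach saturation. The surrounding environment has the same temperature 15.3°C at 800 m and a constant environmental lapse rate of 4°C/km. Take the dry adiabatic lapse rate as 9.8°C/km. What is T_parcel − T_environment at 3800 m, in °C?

Parcel:
  800–3800 m, dry: Δz = 3 km ⇒ ΔT = -29.4°C; T = -14.1°C
Environment:
  800–3800 m, environment: Δz = 3 km ⇒ ΔT = -12°C; T = 3.3°C
T_parcel − T_env = -14.1 − 3.3 = -17.4°C

-17.4°C (parcel cooler than environment)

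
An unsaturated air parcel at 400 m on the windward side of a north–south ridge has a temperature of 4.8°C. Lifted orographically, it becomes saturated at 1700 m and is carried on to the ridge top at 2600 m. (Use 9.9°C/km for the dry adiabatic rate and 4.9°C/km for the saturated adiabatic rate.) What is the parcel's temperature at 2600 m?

-12.48°C

From 400 m to 1700 m (dry): cools by 9.9 × 1.3 = 12.87°C, giving -8.07°C.
From 1700 m to 2600 m (saturated): cools by 4.9 × 0.9 = 4.41°C, giving -12.48°C.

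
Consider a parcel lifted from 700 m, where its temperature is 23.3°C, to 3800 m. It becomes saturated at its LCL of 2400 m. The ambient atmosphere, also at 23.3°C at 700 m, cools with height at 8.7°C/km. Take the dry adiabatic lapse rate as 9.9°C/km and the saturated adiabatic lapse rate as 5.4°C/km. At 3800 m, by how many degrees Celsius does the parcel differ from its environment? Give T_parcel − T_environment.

+2.58°C (parcel warmer than environment)

Parcel:
  Dry to 2400 m: -9.9 × 1.7 km = -16.83°C, so T = 6.47°C.
  Saturated to 3800 m: -5.4 × 1.4 km = -7.56°C, so T = -1.09°C.
Environment:
  Environment to 3800 m: -8.7 × 3.1 km = -26.97°C, so T = -3.67°C.
T_parcel − T_env = -1.09 − (-3.67) = +2.58°C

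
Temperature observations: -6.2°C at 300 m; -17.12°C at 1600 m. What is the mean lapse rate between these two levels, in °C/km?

8.4°C/km

Γ = −ΔT/Δz = (-6.2 − (-17.12)) / (1600 − 300) m
  = 10.92°C / 1.3 km = 8.4°C/km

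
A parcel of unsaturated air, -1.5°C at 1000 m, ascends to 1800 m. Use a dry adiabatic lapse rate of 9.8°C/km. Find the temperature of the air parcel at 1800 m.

1000 → 1800 m (dry adiabatic, 9.8°C/km): ΔT = -9.8 × 0.8 = -7.84°C → T = -9.34°C

-9.34°C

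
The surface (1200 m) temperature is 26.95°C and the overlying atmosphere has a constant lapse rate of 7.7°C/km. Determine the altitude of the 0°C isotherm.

Height above start = (26.95 − 0) / 7.7 = 3.5 km
Altitude = 1200 m + 3500 m = 4700 m

4700 m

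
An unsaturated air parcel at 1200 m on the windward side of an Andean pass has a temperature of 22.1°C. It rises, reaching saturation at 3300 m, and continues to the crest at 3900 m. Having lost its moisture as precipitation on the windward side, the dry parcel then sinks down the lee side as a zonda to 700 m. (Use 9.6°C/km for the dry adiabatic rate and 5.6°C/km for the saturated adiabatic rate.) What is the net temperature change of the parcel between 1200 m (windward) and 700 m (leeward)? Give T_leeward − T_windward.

+7.2°C

From 1200 m to 3300 m (dry): cools by 9.6 × 2.1 = 20.16°C, giving 1.94°C.
From 3300 m to 3900 m (saturated): cools by 5.6 × 0.6 = 3.36°C, giving -1.42°C.
From 3900 m to 700 m (dry descent): warms by 9.6 × 3.2 = 30.72°C, giving 29.3°C.
Net change vs windward start: 29.3 − 22.1 = +7.2°C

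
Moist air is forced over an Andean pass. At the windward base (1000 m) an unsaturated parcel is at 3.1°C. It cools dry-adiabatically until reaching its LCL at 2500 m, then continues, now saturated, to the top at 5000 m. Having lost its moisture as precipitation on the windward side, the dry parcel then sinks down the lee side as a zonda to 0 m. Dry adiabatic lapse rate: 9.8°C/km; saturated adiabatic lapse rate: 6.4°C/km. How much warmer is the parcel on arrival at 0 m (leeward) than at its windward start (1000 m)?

1000 → 2500 m (dry, 9.8°C/km): ΔT = -9.8 × 1.5 = -14.7°C → T = -11.6°C
2500 → 5000 m (saturated, 6.4°C/km): ΔT = -6.4 × 2.5 = -16°C → T = -27.6°C
5000 → 0 m (dry descent, 9.8°C/km): ΔT = +9.8 × 5 = +49°C → T = 21.4°C
Net change vs windward start: 21.4 − 3.1 = +18.3°C

+18.3°C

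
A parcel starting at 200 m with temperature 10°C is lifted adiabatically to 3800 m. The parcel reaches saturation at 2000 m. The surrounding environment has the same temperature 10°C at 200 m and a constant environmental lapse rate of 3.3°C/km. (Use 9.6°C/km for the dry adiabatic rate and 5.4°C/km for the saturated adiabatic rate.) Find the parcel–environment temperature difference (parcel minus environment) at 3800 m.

Parcel:
  200–2000 m, dry: Δz = 1.8 km ⇒ ΔT = -17.28°C; T = -7.28°C
  2000–3800 m, saturated: Δz = 1.8 km ⇒ ΔT = -9.72°C; T = -17°C
Environment:
  200–3800 m, environment: Δz = 3.6 km ⇒ ΔT = -11.88°C; T = -1.88°C
T_parcel − T_env = -17 − (-1.88) = -15.12°C

-15.12°C (parcel cooler than environment)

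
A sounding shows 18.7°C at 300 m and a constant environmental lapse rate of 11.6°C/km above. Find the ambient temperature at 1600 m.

Environmental to 1600 m: -11.6 × 1.3 km = -15.08°C, so T = 3.62°C.

3.62°C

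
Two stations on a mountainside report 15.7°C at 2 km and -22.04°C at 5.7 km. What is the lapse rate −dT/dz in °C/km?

10.2°C/km

Γ = −ΔT/Δz = (15.7 − (-22.04)) / (5700 − 2000) m
  = 37.74°C / 3.7 km = 10.2°C/km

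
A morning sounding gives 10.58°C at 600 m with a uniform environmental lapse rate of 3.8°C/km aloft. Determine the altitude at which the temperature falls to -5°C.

Height above start = (10.58 − (-5)) / 3.8 = 4.1 km
Altitude = 600 m + 4100 m = 4700 m

4700 m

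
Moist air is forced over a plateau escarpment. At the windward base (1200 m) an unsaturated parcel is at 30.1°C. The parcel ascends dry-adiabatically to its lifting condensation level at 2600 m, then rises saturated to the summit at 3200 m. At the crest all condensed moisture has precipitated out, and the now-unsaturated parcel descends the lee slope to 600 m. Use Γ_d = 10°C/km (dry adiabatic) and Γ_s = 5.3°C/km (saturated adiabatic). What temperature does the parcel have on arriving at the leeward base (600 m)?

38.92°C

From 1200 m to 2600 m (dry): cools by 10 × 1.4 = 14°C, giving 16.1°C.
From 2600 m to 3200 m (saturated): cools by 5.3 × 0.6 = 3.18°C, giving 12.92°C.
From 3200 m to 600 m (dry descent): warms by 10 × 2.6 = 26°C, giving 38.92°C.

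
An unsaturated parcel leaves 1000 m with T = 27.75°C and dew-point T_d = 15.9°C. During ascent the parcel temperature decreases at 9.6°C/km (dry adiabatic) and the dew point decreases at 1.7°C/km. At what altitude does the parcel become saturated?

2500 m

T and T_d converge at 9.6 − 1.7 = 7.9°C per km
Height above start = (27.75 − 15.9) / 7.9 = 1.5 km
LCL altitude = 1000 m + 1500 m = 2500 m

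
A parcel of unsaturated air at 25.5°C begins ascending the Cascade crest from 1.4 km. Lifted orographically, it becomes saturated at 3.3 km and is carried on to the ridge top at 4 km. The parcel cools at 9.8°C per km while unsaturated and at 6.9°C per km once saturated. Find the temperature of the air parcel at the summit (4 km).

2.05°C

1400 → 3300 m (dry, 9.8°C/km): ΔT = -9.8 × 1.9 = -18.62°C → T = 6.88°C
3300 → 4000 m (saturated, 6.9°C/km): ΔT = -6.9 × 0.7 = -4.83°C → T = 2.05°C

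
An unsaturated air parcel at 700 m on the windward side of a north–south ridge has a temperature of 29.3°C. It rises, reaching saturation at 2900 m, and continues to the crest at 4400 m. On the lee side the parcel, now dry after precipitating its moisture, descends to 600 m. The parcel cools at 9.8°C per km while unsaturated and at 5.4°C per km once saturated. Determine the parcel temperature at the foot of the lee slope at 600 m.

700 → 2900 m (dry, 9.8°C/km): ΔT = -9.8 × 2.2 = -21.56°C → T = 7.74°C
2900 → 4400 m (saturated, 5.4°C/km): ΔT = -5.4 × 1.5 = -8.1°C → T = -0.36°C
4400 → 600 m (dry descent, 9.8°C/km): ΔT = +9.8 × 3.8 = +37.24°C → T = 36.88°C

36.88°C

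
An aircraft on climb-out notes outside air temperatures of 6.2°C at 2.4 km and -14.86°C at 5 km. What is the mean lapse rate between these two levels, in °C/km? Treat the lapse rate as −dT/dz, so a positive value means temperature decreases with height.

Γ = −ΔT/Δz = (6.2 − (-14.86)) / (5000 − 2400) m
  = 21.06°C / 2.6 km = 8.1°C/km

8.1°C/km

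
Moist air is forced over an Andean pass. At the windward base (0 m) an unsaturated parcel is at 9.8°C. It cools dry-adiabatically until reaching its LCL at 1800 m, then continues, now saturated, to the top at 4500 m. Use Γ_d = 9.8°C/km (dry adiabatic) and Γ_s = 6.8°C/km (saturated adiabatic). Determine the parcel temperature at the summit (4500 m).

From 0 m to 1800 m (dry): cools by 9.8 × 1.8 = 17.64°C, giving -7.84°C.
From 1800 m to 4500 m (saturated): cools by 6.8 × 2.7 = 18.36°C, giving -26.2°C.

-26.2°C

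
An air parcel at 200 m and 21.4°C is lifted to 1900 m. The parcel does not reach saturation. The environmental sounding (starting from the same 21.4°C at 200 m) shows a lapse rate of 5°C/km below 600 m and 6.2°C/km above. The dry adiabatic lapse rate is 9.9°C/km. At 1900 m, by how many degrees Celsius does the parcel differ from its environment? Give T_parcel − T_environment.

-6.77°C (parcel cooler than environment)

Parcel:
  From 200 m to 1900 m (dry): cools by 9.9 × 1.7 = 16.83°C, giving 4.57°C.
Environment:
  From 200 m to 600 m (environment, lower layer): cools by 5 × 0.4 = 2°C, giving 19.4°C.
  From 600 m to 1900 m (environment, upper layer): cools by 6.2 × 1.3 = 8.06°C, giving 11.34°C.
T_parcel − T_env = 4.57 − 11.34 = -6.77°C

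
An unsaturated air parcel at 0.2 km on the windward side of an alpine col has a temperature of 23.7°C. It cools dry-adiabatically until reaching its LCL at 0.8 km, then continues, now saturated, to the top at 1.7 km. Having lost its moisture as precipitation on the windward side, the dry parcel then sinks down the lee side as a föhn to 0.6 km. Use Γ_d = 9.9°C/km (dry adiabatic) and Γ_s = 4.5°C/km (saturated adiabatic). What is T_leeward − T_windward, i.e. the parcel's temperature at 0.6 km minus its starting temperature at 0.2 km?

Dry to 800 m: -9.9 × 0.6 km = -5.94°C, so T = 17.76°C.
Saturated to 1700 m: -4.5 × 0.9 km = -4.05°C, so T = 13.71°C.
Dry descent to 600 m: +9.9 × 1.1 km = +10.89°C, so T = 24.6°C.
Net change vs windward start: 24.6 − 23.7 = +0.9°C

+0.9°C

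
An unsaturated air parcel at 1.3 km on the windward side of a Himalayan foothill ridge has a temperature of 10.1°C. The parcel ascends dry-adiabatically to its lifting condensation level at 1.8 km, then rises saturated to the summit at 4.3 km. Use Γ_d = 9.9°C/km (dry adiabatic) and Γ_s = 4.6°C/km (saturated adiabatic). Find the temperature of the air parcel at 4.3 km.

-6.35°C

From 1300 m to 1800 m (dry): cools by 9.9 × 0.5 = 4.95°C, giving 5.15°C.
From 1800 m to 4300 m (saturated): cools by 4.6 × 2.5 = 11.5°C, giving -6.35°C.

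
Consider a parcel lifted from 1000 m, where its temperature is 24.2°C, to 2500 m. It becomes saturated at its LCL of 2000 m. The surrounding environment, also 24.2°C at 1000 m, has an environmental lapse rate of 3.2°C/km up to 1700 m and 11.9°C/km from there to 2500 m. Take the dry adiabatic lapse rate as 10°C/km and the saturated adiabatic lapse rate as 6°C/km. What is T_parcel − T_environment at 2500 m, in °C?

Parcel:
  1000 → 2000 m (dry, 10°C/km): ΔT = -10 × 1 = -10°C → T = 14.2°C
  2000 → 2500 m (saturated, 6°C/km): ΔT = -6 × 0.5 = -3°C → T = 11.2°C
Environment:
  1000 → 1700 m (environment, lower layer, 3.2°C/km): ΔT = -3.2 × 0.7 = -2.24°C → T = 21.96°C
  1700 → 2500 m (environment, upper layer, 11.9°C/km): ΔT = -11.9 × 0.8 = -9.52°C → T = 12.44°C
T_parcel − T_env = 11.2 − 12.44 = -1.24°C

-1.24°C (parcel cooler than environment)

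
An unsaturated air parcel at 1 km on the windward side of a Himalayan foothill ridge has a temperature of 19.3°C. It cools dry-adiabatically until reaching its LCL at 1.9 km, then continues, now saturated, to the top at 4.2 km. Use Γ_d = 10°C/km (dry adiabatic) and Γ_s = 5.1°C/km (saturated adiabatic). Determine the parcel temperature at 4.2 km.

-1.43°C

1000–1900 m, dry: Δz = 0.9 km ⇒ ΔT = -9°C; T = 10.3°C
1900–4200 m, saturated: Δz = 2.3 km ⇒ ΔT = -11.73°C; T = -1.43°C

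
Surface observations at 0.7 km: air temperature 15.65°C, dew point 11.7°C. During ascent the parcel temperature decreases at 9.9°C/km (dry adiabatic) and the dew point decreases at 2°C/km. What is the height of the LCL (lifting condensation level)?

1.2 km

T and T_d converge at 9.9 − 2 = 7.9°C per km
Height above start = (15.65 − 11.7) / 7.9 = 0.5 km
LCL altitude = 700 m + 500 m = 1200 m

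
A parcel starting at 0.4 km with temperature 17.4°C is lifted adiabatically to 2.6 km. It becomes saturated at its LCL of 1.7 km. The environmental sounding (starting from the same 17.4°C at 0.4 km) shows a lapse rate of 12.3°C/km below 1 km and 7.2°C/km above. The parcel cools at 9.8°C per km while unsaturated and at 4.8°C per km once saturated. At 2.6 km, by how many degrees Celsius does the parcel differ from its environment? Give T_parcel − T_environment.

+1.84°C (parcel warmer than environment)

Parcel:
  400–1700 m, dry: Δz = 1.3 km ⇒ ΔT = -12.74°C; T = 4.66°C
  1700–2600 m, saturated: Δz = 0.9 km ⇒ ΔT = -4.32°C; T = 0.34°C
Environment:
  400–1000 m, environment, lower layer: Δz = 0.6 km ⇒ ΔT = -7.38°C; T = 10.02°C
  1000–2600 m, environment, upper layer: Δz = 1.6 km ⇒ ΔT = -11.52°C; T = -1.5°C
T_parcel − T_env = 0.34 − (-1.5) = +1.84°C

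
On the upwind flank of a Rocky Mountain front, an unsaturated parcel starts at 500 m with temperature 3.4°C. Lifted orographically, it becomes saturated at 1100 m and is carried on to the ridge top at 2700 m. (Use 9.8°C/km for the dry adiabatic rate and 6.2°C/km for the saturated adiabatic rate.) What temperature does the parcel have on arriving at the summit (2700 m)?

-12.4°C

500 → 1100 m (dry, 9.8°C/km): ΔT = -9.8 × 0.6 = -5.88°C → T = -2.48°C
1100 → 2700 m (saturated, 6.2°C/km): ΔT = -6.2 × 1.6 = -9.92°C → T = -12.4°C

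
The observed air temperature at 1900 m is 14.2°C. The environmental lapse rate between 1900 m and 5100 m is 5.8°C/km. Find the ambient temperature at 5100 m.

1900–5100 m, environmental: Δz = 3.2 km ⇒ ΔT = -18.56°C; T = -4.36°C

-4.36°C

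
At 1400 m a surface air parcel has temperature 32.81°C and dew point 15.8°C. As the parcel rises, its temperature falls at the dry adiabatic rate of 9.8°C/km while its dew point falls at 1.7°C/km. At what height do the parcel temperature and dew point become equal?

T and T_d converge at 9.8 − 1.7 = 8.1°C per km
Height above start = (32.81 − 15.8) / 8.1 = 2.1 km
LCL altitude = 1400 m + 2100 m = 3500 m

3500 m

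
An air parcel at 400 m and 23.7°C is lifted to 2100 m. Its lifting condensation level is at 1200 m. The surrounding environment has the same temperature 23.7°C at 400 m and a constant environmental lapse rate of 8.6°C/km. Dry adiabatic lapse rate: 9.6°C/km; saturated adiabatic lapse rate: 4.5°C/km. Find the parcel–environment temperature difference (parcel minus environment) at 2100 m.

Parcel:
  400 → 1200 m (dry, 9.6°C/km): ΔT = -9.6 × 0.8 = -7.68°C → T = 16.02°C
  1200 → 2100 m (saturated, 4.5°C/km): ΔT = -4.5 × 0.9 = -4.05°C → T = 11.97°C
Environment:
  400 → 2100 m (environment, 8.6°C/km): ΔT = -8.6 × 1.7 = -14.62°C → T = 9.08°C
T_parcel − T_env = 11.97 − 9.08 = +2.89°C

+2.89°C (parcel warmer than environment)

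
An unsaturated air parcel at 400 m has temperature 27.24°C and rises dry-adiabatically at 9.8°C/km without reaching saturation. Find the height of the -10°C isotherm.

Height above start = (27.24 − (-10)) / 9.8 = 3.8 km
Altitude = 400 m + 3800 m = 4200 m

4200 m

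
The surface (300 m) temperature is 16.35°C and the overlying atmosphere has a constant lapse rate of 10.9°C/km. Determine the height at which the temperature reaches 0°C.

1800 m

Height above start = (16.35 − 0) / 10.9 = 1.5 km
Altitude = 300 m + 1500 m = 1800 m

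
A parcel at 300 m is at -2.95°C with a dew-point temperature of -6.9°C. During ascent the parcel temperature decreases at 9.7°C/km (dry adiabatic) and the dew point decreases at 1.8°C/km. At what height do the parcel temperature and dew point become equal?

800 m

T and T_d converge at 9.7 − 1.8 = 7.9°C per km
Height above start = (-2.95 − (-6.9)) / 7.9 = 0.5 km
LCL altitude = 300 m + 500 m = 800 m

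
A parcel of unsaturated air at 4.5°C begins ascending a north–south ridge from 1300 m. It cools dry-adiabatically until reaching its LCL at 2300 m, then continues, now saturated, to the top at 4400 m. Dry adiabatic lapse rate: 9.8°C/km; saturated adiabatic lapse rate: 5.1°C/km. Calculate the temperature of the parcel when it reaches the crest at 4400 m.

From 1300 m to 2300 m (dry): cools by 9.8 × 1 = 9.8°C, giving -5.3°C.
From 2300 m to 4400 m (saturated): cools by 5.1 × 2.1 = 10.71°C, giving -16.01°C.

-16.01°C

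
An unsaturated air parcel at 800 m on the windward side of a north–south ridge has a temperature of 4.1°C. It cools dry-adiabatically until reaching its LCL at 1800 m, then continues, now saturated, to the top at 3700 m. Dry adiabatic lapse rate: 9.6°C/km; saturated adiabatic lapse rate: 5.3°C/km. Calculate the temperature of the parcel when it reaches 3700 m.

-15.57°C

From 800 m to 1800 m (dry): cools by 9.6 × 1 = 9.6°C, giving -5.5°C.
From 1800 m to 3700 m (saturated): cools by 5.3 × 1.9 = 10.07°C, giving -15.57°C.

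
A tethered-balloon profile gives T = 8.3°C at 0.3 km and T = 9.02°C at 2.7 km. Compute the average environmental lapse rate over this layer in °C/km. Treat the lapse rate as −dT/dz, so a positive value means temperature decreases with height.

-0.3°C/km

Γ = −ΔT/Δz = (8.3 − 9.02) / (2700 − 300) m
  = -0.72°C / 2.4 km = -0.3°C/km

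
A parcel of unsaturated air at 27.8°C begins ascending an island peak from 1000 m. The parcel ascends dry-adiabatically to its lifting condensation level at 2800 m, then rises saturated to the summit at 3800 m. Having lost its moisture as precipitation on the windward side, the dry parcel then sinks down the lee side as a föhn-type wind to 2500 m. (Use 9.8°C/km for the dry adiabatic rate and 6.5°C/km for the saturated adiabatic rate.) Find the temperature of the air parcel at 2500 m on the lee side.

16.4°C

1000 → 2800 m (dry, 9.8°C/km): ΔT = -9.8 × 1.8 = -17.64°C → T = 10.16°C
2800 → 3800 m (saturated, 6.5°C/km): ΔT = -6.5 × 1 = -6.5°C → T = 3.66°C
3800 → 2500 m (dry descent, 9.8°C/km): ΔT = +9.8 × 1.3 = +12.74°C → T = 16.4°C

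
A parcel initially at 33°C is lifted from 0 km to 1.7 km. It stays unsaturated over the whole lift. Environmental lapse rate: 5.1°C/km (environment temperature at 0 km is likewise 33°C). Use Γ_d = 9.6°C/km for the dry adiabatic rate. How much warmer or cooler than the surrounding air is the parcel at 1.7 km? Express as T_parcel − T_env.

-7.65°C (parcel cooler than environment)

Parcel:
  Dry to 1700 m: -9.6 × 1.7 km = -16.32°C, so T = 16.68°C.
Environment:
  Environment to 1700 m: -5.1 × 1.7 km = -8.67°C, so T = 24.33°C.
T_parcel − T_env = 16.68 − 24.33 = -7.65°C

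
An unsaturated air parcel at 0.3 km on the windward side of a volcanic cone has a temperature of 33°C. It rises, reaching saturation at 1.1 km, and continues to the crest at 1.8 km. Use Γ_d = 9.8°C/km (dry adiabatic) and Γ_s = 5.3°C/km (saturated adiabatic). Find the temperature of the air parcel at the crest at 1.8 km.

300–1100 m, dry: Δz = 0.8 km ⇒ ΔT = -7.84°C; T = 25.16°C
1100–1800 m, saturated: Δz = 0.7 km ⇒ ΔT = -3.71°C; T = 21.45°C

21.45°C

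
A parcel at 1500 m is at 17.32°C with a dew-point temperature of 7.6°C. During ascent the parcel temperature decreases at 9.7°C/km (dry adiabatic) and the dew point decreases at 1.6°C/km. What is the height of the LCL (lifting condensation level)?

2700 m

T and T_d converge at 9.7 − 1.6 = 8.1°C per km
Height above start = (17.32 − 7.6) / 8.1 = 1.2 km
LCL altitude = 1500 m + 1200 m = 2700 m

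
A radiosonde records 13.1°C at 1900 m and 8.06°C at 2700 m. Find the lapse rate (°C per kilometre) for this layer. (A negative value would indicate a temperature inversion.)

Γ = −ΔT/Δz = (13.1 − 8.06) / (2700 − 1900) m
  = 5.04°C / 0.8 km = 6.3°C/km

6.3°C/km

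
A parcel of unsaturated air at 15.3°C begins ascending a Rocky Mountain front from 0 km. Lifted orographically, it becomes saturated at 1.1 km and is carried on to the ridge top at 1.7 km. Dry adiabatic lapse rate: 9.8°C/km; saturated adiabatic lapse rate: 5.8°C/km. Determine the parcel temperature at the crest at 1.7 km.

1.04°C

0 → 1100 m (dry, 9.8°C/km): ΔT = -9.8 × 1.1 = -10.78°C → T = 4.52°C
1100 → 1700 m (saturated, 5.8°C/km): ΔT = -5.8 × 0.6 = -3.48°C → T = 1.04°C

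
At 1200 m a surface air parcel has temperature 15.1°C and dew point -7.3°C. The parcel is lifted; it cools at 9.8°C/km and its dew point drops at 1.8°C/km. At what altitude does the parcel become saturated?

T and T_d converge at 9.8 − 1.8 = 8°C per km
Height above start = (15.1 − (-7.3)) / 8 = 2.8 km
LCL altitude = 1200 m + 2800 m = 4000 m

4000 m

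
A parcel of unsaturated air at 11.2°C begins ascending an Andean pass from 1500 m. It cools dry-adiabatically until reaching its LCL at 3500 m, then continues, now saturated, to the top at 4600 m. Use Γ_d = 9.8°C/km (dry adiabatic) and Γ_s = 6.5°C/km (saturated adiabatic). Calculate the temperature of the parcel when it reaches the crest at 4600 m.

-15.55°C

1500 → 3500 m (dry, 9.8°C/km): ΔT = -9.8 × 2 = -19.6°C → T = -8.4°C
3500 → 4600 m (saturated, 6.5°C/km): ΔT = -6.5 × 1.1 = -7.15°C → T = -15.55°C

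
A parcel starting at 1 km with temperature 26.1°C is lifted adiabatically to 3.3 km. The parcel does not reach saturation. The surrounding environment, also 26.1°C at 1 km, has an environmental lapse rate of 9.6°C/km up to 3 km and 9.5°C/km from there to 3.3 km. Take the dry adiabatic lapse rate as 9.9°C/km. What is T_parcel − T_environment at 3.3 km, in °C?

-0.72°C (parcel cooler than environment)

Parcel:
  Dry to 3300 m: -9.9 × 2.3 km = -22.77°C, so T = 3.33°C.
Environment:
  Environment, lower layer to 3000 m: -9.6 × 2 km = -19.2°C, so T = 6.9°C.
  Environment, upper layer to 3300 m: -9.5 × 0.3 km = -2.85°C, so T = 4.05°C.
T_parcel − T_env = 3.33 − 4.05 = -0.72°C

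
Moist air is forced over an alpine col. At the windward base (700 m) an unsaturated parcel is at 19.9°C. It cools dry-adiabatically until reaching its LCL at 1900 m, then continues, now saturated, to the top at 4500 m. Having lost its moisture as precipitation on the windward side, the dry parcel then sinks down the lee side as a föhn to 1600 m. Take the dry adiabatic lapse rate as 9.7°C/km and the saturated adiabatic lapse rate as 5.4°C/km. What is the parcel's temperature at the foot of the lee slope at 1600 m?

700 → 1900 m (dry, 9.7°C/km): ΔT = -9.7 × 1.2 = -11.64°C → T = 8.26°C
1900 → 4500 m (saturated, 5.4°C/km): ΔT = -5.4 × 2.6 = -14.04°C → T = -5.78°C
4500 → 1600 m (dry descent, 9.7°C/km): ΔT = +9.7 × 2.9 = +28.13°C → T = 22.35°C

22.35°C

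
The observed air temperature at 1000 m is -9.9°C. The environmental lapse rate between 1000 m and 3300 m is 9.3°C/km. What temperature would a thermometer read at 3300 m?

1000 → 3300 m (environmental, 9.3°C/km): ΔT = -9.3 × 2.3 = -21.39°C → T = -31.29°C

-31.29°C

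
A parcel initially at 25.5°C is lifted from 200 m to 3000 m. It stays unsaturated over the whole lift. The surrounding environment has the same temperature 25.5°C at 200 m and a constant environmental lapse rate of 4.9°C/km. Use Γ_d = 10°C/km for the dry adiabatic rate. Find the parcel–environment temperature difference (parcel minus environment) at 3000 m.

Parcel:
  From 200 m to 3000 m (dry): cools by 10 × 2.8 = 28°C, giving -2.5°C.
Environment:
  From 200 m to 3000 m (environment): cools by 4.9 × 2.8 = 13.72°C, giving 11.78°C.
T_parcel − T_env = -2.5 − 11.78 = -14.28°C

-14.28°C (parcel cooler than environment)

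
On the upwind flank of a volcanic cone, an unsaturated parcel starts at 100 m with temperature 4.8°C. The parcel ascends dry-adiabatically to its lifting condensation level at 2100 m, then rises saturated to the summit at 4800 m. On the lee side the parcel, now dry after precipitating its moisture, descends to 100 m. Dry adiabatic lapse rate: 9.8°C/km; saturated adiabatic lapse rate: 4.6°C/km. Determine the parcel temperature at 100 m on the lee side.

18.84°C

From 100 m to 2100 m (dry): cools by 9.8 × 2 = 19.6°C, giving -14.8°C.
From 2100 m to 4800 m (saturated): cools by 4.6 × 2.7 = 12.42°C, giving -27.22°C.
From 4800 m to 100 m (dry descent): warms by 9.8 × 4.7 = 46.06°C, giving 18.84°C.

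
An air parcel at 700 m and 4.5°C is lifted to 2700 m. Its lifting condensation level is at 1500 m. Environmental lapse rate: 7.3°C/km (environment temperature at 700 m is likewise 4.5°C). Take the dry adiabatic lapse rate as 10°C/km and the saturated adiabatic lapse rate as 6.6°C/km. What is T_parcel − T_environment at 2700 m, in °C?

-1.32°C (parcel cooler than environment)

Parcel:
  From 700 m to 1500 m (dry): cools by 10 × 0.8 = 8°C, giving -3.5°C.
  From 1500 m to 2700 m (saturated): cools by 6.6 × 1.2 = 7.92°C, giving -11.42°C.
Environment:
  From 700 m to 2700 m (environment): cools by 7.3 × 2 = 14.6°C, giving -10.1°C.
T_parcel − T_env = -11.42 − (-10.1) = -1.32°C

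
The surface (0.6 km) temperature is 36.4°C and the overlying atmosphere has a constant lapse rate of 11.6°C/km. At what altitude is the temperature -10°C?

Height above start = (36.4 − (-10)) / 11.6 = 4 km
Altitude = 600 m + 4000 m = 4600 m

4.6 km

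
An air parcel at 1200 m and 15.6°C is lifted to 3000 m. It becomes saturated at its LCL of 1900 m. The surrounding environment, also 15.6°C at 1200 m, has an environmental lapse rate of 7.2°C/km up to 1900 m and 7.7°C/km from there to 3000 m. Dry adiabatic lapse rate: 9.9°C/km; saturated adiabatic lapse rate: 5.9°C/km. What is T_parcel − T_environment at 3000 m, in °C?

+0.09°C (parcel warmer than environment)

Parcel:
  1200–1900 m, dry: Δz = 0.7 km ⇒ ΔT = -6.93°C; T = 8.67°C
  1900–3000 m, saturated: Δz = 1.1 km ⇒ ΔT = -6.49°C; T = 2.18°C
Environment:
  1200–1900 m, environment, lower layer: Δz = 0.7 km ⇒ ΔT = -5.04°C; T = 10.56°C
  1900–3000 m, environment, upper layer: Δz = 1.1 km ⇒ ΔT = -8.47°C; T = 2.09°C
T_parcel − T_env = 2.18 − 2.09 = +0.09°C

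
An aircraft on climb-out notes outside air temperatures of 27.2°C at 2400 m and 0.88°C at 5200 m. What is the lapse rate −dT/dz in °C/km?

Γ = −ΔT/Δz = (27.2 − 0.88) / (5200 − 2400) m
  = 26.32°C / 2.8 km = 9.4°C/km

9.4°C/km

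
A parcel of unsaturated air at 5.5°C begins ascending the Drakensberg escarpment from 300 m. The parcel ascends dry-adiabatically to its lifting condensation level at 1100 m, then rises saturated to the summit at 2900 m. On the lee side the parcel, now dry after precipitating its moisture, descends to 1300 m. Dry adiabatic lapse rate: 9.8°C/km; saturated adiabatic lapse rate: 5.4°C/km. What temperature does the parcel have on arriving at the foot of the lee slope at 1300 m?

3.62°C

Dry to 1100 m: -9.8 × 0.8 km = -7.84°C, so T = -2.34°C.
Saturated to 2900 m: -5.4 × 1.8 km = -9.72°C, so T = -12.06°C.
Dry descent to 1300 m: +9.8 × 1.6 km = +15.68°C, so T = 3.62°C.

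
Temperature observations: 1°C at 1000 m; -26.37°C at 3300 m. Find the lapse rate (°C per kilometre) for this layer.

11.9°C/km

Γ = −ΔT/Δz = (1 − (-26.37)) / (3300 − 1000) m
  = 27.37°C / 2.3 km = 11.9°C/km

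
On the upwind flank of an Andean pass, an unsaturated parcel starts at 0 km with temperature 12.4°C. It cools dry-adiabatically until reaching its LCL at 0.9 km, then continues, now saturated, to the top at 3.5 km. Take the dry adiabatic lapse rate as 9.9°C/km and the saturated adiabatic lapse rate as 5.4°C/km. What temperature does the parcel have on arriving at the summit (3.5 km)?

-10.55°C

Dry to 900 m: -9.9 × 0.9 km = -8.91°C, so T = 3.49°C.
Saturated to 3500 m: -5.4 × 2.6 km = -14.04°C, so T = -10.55°C.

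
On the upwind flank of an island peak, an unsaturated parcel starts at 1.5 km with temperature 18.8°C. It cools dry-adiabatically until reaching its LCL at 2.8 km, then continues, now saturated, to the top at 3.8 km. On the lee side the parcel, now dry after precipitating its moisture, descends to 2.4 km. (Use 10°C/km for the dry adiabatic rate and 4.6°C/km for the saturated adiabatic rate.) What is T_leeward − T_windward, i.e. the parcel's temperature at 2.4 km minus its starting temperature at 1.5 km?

-3.6°C

1500 → 2800 m (dry, 10°C/km): ΔT = -10 × 1.3 = -13°C → T = 5.8°C
2800 → 3800 m (saturated, 4.6°C/km): ΔT = -4.6 × 1 = -4.6°C → T = 1.2°C
3800 → 2400 m (dry descent, 10°C/km): ΔT = +10 × 1.4 = +14°C → T = 15.2°C
Net change vs windward start: 15.2 − 18.8 = -3.6°C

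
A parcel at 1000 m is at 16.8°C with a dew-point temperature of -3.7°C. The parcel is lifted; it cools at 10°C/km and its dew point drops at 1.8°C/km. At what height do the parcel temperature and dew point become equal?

T and T_d converge at 10 − 1.8 = 8.2°C per km
Height above start = (16.8 − (-3.7)) / 8.2 = 2.5 km
LCL altitude = 1000 m + 2500 m = 3500 m

3500 m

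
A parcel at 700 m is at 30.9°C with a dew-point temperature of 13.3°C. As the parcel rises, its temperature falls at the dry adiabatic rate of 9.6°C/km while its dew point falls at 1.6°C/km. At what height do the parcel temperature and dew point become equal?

T and T_d converge at 9.6 − 1.6 = 8°C per km
Height above start = (30.9 − 13.3) / 8 = 2.2 km
LCL altitude = 700 m + 2200 m = 2900 m

2900 m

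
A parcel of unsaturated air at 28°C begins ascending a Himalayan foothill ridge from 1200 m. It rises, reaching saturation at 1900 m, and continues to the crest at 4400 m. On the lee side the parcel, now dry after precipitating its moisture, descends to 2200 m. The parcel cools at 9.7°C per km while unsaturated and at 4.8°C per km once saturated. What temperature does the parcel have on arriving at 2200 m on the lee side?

1200–1900 m, dry: Δz = 0.7 km ⇒ ΔT = -6.79°C; T = 21.21°C
1900–4400 m, saturated: Δz = 2.5 km ⇒ ΔT = -12°C; T = 9.21°C
4400–2200 m, dry descent: Δz = 2.2 km ⇒ ΔT = +21.34°C; T = 30.55°C

30.55°C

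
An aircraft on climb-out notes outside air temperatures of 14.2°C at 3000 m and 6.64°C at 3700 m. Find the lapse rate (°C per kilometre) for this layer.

10.8°C/km

Γ = −ΔT/Δz = (14.2 − 6.64) / (3700 − 3000) m
  = 7.56°C / 0.7 km = 10.8°C/km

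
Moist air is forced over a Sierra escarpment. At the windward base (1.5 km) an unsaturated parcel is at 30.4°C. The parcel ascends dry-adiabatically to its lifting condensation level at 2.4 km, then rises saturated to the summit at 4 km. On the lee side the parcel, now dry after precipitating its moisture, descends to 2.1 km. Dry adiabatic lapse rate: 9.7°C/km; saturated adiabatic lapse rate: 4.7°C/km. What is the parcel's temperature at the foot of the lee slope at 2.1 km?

32.58°C

From 1500 m to 2400 m (dry): cools by 9.7 × 0.9 = 8.73°C, giving 21.67°C.
From 2400 m to 4000 m (saturated): cools by 4.7 × 1.6 = 7.52°C, giving 14.15°C.
From 4000 m to 2100 m (dry descent): warms by 9.7 × 1.9 = 18.43°C, giving 32.58°C.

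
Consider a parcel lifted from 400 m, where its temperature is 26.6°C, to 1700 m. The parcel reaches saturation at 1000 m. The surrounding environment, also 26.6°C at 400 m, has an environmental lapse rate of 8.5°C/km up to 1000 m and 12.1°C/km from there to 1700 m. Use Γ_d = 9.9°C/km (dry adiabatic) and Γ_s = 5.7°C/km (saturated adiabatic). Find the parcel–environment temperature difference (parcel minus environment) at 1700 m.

+3.64°C (parcel warmer than environment)

Parcel:
  400–1000 m, dry: Δz = 0.6 km ⇒ ΔT = -5.94°C; T = 20.66°C
  1000–1700 m, saturated: Δz = 0.7 km ⇒ ΔT = -3.99°C; T = 16.67°C
Environment:
  400–1000 m, environment, lower layer: Δz = 0.6 km ⇒ ΔT = -5.1°C; T = 21.5°C
  1000–1700 m, environment, upper layer: Δz = 0.7 km ⇒ ΔT = -8.47°C; T = 13.03°C
T_parcel − T_env = 16.67 − 13.03 = +3.64°C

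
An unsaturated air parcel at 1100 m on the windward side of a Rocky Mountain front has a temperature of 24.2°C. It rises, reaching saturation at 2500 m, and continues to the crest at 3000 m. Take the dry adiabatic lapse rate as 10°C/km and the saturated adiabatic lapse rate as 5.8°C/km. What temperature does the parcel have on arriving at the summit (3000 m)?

Dry to 2500 m: -10 × 1.4 km = -14°C, so T = 10.2°C.
Saturated to 3000 m: -5.8 × 0.5 km = -2.9°C, so T = 7.3°C.

7.3°C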